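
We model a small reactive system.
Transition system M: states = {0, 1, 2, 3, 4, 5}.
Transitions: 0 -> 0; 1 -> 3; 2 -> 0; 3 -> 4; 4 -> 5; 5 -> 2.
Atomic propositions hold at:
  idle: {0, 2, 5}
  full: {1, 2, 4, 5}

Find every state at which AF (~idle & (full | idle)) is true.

Sat(~idle) = {1, 3, 4}
Sat(full | idle) = {0, 1, 2, 4, 5}
Sat(~idle & (full | idle)) = {1, 4}
AF (~idle & (full | idle)): least fixpoint, start Z0 = {1, 4}, add states with every successor in Z. Z1 = {1, 3, 4}; fixed.
Sat(AF (~idle & (full | idle))) = {1, 3, 4}

{1, 3, 4}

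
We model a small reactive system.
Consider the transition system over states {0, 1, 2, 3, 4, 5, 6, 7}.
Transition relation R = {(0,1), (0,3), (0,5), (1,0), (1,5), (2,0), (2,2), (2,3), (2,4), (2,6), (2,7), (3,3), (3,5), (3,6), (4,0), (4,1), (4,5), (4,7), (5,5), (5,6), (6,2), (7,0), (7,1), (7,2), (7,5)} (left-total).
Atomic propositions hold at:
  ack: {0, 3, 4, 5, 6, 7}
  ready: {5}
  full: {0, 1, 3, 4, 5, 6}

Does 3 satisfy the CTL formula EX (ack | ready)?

Yes

Sat(ack | ready) = {0, 3, 4, 5, 6, 7}
Sat(EX (ack | ready)) = {s : some successor in {0, 3, 4, 5, 6, 7}} = {0, 1, 2, 3, 4, 5, 7}
3 ∈ Sat(EX (ack | ready)) = {0, 1, 2, 3, 4, 5, 7}, so the formula holds at 3.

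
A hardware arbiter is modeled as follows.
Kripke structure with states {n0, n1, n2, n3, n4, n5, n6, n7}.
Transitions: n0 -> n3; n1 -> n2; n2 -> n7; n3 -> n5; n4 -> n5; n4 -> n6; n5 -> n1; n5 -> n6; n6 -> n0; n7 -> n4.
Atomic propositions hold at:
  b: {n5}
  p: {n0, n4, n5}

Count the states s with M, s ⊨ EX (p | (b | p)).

Sat(b | p) = {n0, n4, n5}
Sat(p | (b | p)) = {n0, n4, n5}
Sat(EX (p | (b | p))) = {s : some successor in {n0, n4, n5}} = {n3, n4, n6, n7}
|Sat(EX (p | (b | p)))| = |{n3, n4, n6, n7}| = 4.

4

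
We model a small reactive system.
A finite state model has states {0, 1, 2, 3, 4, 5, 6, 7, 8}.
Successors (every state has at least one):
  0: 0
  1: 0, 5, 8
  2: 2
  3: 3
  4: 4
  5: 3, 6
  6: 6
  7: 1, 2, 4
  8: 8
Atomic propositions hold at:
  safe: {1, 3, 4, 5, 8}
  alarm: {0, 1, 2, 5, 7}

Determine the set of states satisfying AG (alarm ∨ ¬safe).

{0, 2, 6}

Sat(¬safe) = {0, 2, 6, 7}
Sat(alarm ∨ ¬safe) = {0, 1, 2, 5, 6, 7}
AG (alarm ∨ ¬safe): greatest fixpoint, start Z0 = {0, 1, 2, 5, 6, 7}, keep only states in Sat with every successor in Z. Z1 = {0, 2, 6}; fixed.
Sat(AG (alarm ∨ ¬safe)) = {0, 2, 6}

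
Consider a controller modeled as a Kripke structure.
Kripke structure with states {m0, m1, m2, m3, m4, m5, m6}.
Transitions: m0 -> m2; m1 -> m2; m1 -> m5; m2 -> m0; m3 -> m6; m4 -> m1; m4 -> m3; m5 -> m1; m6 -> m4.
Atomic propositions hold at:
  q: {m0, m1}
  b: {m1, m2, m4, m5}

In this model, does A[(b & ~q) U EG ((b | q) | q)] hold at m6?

Sat(~q) = {m2, m3, m4, m5, m6}
Sat(b & ~q) = {m2, m4, m5}
Sat(b | q) = {m0, m1, m2, m4, m5}
Sat((b | q) | q) = {m0, m1, m2, m4, m5}
EG ((b | q) | q): greatest fixpoint, start Z0 = {m0, m1, m2, m4, m5}, keep only states in Sat with some successor in Z. Already a fixed point.
Sat(EG ((b | q) | q)) = {m0, m1, m2, m4, m5}
A[(b & ~q) U EG ((b | q) | q)]: least fixpoint, start Z0 = Sat(EG ((b | q) | q)) = {m0, m1, m2, m4, m5}, add states in Sat(b & ~q) with every successor in Z. Already a fixed point.
Sat(A[(b & ~q) U EG ((b | q) | q)]) = {m0, m1, m2, m4, m5}
m6 ∉ Sat(A[(b & ~q) U EG ((b | q) | q)]) = {m0, m1, m2, m4, m5}, so the formula does not hold at m6.

No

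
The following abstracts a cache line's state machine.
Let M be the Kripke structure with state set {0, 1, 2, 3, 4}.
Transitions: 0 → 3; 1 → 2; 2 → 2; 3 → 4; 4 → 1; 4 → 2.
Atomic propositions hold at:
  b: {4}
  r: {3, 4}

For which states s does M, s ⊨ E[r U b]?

{3, 4}

E[r U b]: least fixpoint, start Z0 = Sat(b) = {4}, add states in Sat(r) with some successor in Z. Z1 = {3, 4}; fixed.
Sat(E[r U b]) = {3, 4}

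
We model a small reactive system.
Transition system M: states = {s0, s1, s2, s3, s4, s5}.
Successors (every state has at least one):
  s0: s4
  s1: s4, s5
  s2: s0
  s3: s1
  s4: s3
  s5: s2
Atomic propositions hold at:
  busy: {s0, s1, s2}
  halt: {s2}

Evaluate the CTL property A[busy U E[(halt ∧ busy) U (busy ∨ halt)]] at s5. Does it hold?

Sat(halt ∧ busy) = {s2}
Sat(busy ∨ halt) = {s0, s1, s2}
E[(halt ∧ busy) U (busy ∨ halt)]: least fixpoint, start Z0 = Sat((busy ∨ halt)) = {s0, s1, s2}, add states in Sat(halt ∧ busy) with some successor in Z. Already a fixed point.
Sat(E[(halt ∧ busy) U (busy ∨ halt)]) = {s0, s1, s2}
A[busy U E[(halt ∧ busy) U (busy ∨ halt)]]: least fixpoint, start Z0 = Sat(E[(halt ∧ busy) U (busy ∨ halt)]) = {s0, s1, s2}, add states in Sat(busy) with every successor in Z. Already a fixed point.
Sat(A[busy U E[(halt ∧ busy) U (busy ∨ halt)]]) = {s0, s1, s2}
s5 ∉ Sat(A[busy U E[(halt ∧ busy) U (busy ∨ halt)]]) = {s0, s1, s2}, so the formula does not hold at s5.

No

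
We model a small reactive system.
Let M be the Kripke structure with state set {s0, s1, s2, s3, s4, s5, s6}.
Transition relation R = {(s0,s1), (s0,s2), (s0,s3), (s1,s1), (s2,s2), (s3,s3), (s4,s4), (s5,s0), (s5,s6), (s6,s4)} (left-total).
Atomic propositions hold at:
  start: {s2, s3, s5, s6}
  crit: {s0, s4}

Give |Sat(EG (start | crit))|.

6

Sat(start | crit) = {s0, s2, s3, s4, s5, s6}
EG (start | crit): greatest fixpoint, start Z0 = {s0, s2, s3, s4, s5, s6}, keep only states in Sat with some successor in Z. Already a fixed point.
Sat(EG (start | crit)) = {s0, s2, s3, s4, s5, s6}
|Sat(EG (start | crit))| = |{s0, s2, s3, s4, s5, s6}| = 6.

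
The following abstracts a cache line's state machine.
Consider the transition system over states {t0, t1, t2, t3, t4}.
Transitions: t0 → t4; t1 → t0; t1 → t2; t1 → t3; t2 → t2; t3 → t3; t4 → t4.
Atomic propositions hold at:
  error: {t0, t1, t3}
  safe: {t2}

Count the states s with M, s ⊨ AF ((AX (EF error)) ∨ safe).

EF error: least fixpoint, start Z0 = {t0, t1, t3}, add states with some successor in Z. Already a fixed point.
Sat(EF error) = {t0, t1, t3}
Sat(AX (EF error)) = {s : every successor in {t0, t1, t3}} = {t3}
Sat((AX (EF error)) ∨ safe) = {t2, t3}
AF ((AX (EF error)) ∨ safe): least fixpoint, start Z0 = {t2, t3}, add states with every successor in Z. Already a fixed point.
Sat(AF ((AX (EF error)) ∨ safe)) = {t2, t3}
|Sat(AF ((AX (EF error)) ∨ safe))| = |{t2, t3}| = 2.

2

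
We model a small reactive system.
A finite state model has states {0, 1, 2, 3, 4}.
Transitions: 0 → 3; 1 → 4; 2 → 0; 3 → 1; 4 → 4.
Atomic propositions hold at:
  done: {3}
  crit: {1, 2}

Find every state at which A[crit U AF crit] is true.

AF crit: least fixpoint, start Z0 = {1, 2}, add states with every successor in Z. Z1 = {1, 2, 3}; Z2 = {0, 1, 2, 3}; fixed.
Sat(AF crit) = {0, 1, 2, 3}
A[crit U AF crit]: least fixpoint, start Z0 = Sat(AF crit) = {0, 1, 2, 3}, add states in Sat(crit) with every successor in Z. Already a fixed point.
Sat(A[crit U AF crit]) = {0, 1, 2, 3}

{0, 1, 2, 3}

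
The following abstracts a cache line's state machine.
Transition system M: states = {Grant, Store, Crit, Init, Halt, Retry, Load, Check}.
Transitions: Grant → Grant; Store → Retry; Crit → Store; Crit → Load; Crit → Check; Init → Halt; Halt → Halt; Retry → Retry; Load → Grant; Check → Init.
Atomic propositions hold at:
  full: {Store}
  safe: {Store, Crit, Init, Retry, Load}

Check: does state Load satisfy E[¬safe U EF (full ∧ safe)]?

Sat(¬safe) = {Grant, Halt, Check}
Sat(full ∧ safe) = {Store}
EF (full ∧ safe): least fixpoint, start Z0 = {Store}, add states with some successor in Z. Z1 = {Store, Crit}; fixed.
Sat(EF (full ∧ safe)) = {Store, Crit}
E[¬safe U EF (full ∧ safe)]: least fixpoint, start Z0 = Sat(EF (full ∧ safe)) = {Store, Crit}, add states in Sat(¬safe) with some successor in Z. Already a fixed point.
Sat(E[¬safe U EF (full ∧ safe)]) = {Store, Crit}
Load ∉ Sat(E[¬safe U EF (full ∧ safe)]) = {Store, Crit}, so the formula does not hold at Load.

No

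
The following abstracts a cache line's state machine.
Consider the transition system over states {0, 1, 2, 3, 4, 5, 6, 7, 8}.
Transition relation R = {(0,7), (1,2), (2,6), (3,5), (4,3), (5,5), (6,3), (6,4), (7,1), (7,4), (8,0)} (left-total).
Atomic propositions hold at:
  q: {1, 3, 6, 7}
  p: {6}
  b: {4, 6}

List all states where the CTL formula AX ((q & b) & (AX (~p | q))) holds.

{2}

Sat(q & b) = {6}
Sat(~p) = {0, 1, 2, 3, 4, 5, 7, 8}
Sat(~p | q) = {0, 1, 2, 3, 4, 5, 6, 7, 8}
Sat(AX (~p | q)) = {s : every successor in {0, 1, 2, 3, 4, 5, 6, 7, 8}} = {0, 1, 2, 3, 4, 5, 6, 7, 8}
Sat((q & b) & (AX (~p | q))) = {6}
Sat(AX ((q & b) & (AX (~p | q)))) = {s : every successor in {6}} = {2}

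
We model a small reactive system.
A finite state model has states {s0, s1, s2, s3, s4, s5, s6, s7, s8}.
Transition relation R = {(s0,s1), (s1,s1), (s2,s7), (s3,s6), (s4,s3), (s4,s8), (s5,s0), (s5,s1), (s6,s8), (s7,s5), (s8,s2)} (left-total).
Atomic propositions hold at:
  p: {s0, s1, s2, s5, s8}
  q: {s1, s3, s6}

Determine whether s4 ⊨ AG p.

AG p: greatest fixpoint, start Z0 = {s0, s1, s2, s5, s8}, keep only states in Sat with every successor in Z. Z1 = {s0, s1, s5, s8}; Z2 = {s0, s1, s5}; fixed.
Sat(AG p) = {s0, s1, s5}
s4 ∉ Sat(AG p) = {s0, s1, s5}, so the formula does not hold at s4.

No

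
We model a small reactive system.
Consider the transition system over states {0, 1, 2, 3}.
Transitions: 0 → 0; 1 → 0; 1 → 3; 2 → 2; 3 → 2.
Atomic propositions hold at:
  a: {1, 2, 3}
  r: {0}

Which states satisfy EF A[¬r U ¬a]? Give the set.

{0, 1}

Sat(¬r) = {1, 2, 3}
Sat(¬a) = {0}
A[¬r U ¬a]: least fixpoint, start Z0 = Sat(¬a) = {0}, add states in Sat(¬r) with every successor in Z. Already a fixed point.
Sat(A[¬r U ¬a]) = {0}
EF A[¬r U ¬a]: least fixpoint, start Z0 = {0}, add states with some successor in Z. Z1 = {0, 1}; fixed.
Sat(EF A[¬r U ¬a]) = {0, 1}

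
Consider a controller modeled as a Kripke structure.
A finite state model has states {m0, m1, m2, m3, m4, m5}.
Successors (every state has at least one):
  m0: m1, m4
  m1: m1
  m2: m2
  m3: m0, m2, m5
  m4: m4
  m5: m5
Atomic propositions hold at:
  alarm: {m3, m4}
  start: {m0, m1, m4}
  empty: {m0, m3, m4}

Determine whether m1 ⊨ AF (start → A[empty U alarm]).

No

A[empty U alarm]: least fixpoint, start Z0 = Sat(alarm) = {m3, m4}, add states in Sat(empty) with every successor in Z. Already a fixed point.
Sat(A[empty U alarm]) = {m3, m4}
Sat(start → A[empty U alarm]) = {m2, m3, m4, m5}
AF (start → A[empty U alarm]): least fixpoint, start Z0 = {m2, m3, m4, m5}, add states with every successor in Z. Already a fixed point.
Sat(AF (start → A[empty U alarm])) = {m2, m3, m4, m5}
m1 ∉ Sat(AF (start → A[empty U alarm])) = {m2, m3, m4, m5}, so the formula does not hold at m1.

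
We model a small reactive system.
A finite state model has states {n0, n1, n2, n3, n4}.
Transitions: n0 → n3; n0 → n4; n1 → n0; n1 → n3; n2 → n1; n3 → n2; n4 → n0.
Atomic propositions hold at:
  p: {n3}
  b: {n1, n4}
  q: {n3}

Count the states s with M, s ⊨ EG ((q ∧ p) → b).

Sat(q ∧ p) = {n3}
Sat((q ∧ p) → b) = {n0, n1, n2, n4}
EG ((q ∧ p) → b): greatest fixpoint, start Z0 = {n0, n1, n2, n4}, keep only states in Sat with some successor in Z. Already a fixed point.
Sat(EG ((q ∧ p) → b)) = {n0, n1, n2, n4}
|Sat(EG ((q ∧ p) → b))| = |{n0, n1, n2, n4}| = 4.

4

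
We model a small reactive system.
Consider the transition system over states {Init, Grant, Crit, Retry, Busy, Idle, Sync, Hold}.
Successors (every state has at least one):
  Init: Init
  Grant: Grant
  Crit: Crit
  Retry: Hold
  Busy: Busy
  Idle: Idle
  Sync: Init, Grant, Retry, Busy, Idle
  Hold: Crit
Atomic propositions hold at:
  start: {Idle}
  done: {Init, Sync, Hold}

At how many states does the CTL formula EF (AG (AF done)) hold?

AF done: least fixpoint, start Z0 = {Init, Sync, Hold}, add states with every successor in Z. Z1 = {Init, Retry, Sync, Hold}; fixed.
Sat(AF done) = {Init, Retry, Sync, Hold}
AG (AF done): greatest fixpoint, start Z0 = {Init, Retry, Sync, Hold}, keep only states in Sat with every successor in Z. Z1 = {Init, Retry}; Z2 = {Init}; fixed.
Sat(AG (AF done)) = {Init}
EF (AG (AF done)): least fixpoint, start Z0 = {Init}, add states with some successor in Z. Z1 = {Init, Sync}; fixed.
Sat(EF (AG (AF done))) = {Init, Sync}
|Sat(EF (AG (AF done)))| = |{Init, Sync}| = 2.

2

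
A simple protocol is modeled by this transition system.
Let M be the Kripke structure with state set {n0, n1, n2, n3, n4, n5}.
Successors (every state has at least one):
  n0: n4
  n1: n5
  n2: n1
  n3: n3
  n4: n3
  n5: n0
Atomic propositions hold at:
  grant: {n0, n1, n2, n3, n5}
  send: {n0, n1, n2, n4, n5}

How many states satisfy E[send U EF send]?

5

EF send: least fixpoint, start Z0 = {n0, n1, n2, n4, n5}, add states with some successor in Z. Already a fixed point.
Sat(EF send) = {n0, n1, n2, n4, n5}
E[send U EF send]: least fixpoint, start Z0 = Sat(EF send) = {n0, n1, n2, n4, n5}, add states in Sat(send) with some successor in Z. Already a fixed point.
Sat(E[send U EF send]) = {n0, n1, n2, n4, n5}
|Sat(E[send U EF send])| = |{n0, n1, n2, n4, n5}| = 5.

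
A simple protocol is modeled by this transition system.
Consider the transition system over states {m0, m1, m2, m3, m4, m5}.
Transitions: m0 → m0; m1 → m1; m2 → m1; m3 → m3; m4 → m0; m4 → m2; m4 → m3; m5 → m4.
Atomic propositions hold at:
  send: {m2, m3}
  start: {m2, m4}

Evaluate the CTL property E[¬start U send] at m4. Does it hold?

No

Sat(¬start) = {m0, m1, m3, m5}
E[¬start U send]: least fixpoint, start Z0 = Sat(send) = {m2, m3}, add states in Sat(¬start) with some successor in Z. Already a fixed point.
Sat(E[¬start U send]) = {m2, m3}
m4 ∉ Sat(E[¬start U send]) = {m2, m3}, so the formula does not hold at m4.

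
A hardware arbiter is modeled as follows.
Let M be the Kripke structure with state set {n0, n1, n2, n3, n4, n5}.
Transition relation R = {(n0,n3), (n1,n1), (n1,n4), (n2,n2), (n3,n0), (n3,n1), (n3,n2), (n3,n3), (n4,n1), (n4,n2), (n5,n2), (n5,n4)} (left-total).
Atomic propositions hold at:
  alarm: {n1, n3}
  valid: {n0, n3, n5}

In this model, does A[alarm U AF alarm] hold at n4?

No

AF alarm: least fixpoint, start Z0 = {n1, n3}, add states with every successor in Z. Z1 = {n0, n1, n3}; fixed.
Sat(AF alarm) = {n0, n1, n3}
A[alarm U AF alarm]: least fixpoint, start Z0 = Sat(AF alarm) = {n0, n1, n3}, add states in Sat(alarm) with every successor in Z. Already a fixed point.
Sat(A[alarm U AF alarm]) = {n0, n1, n3}
n4 ∉ Sat(A[alarm U AF alarm]) = {n0, n1, n3}, so the formula does not hold at n4.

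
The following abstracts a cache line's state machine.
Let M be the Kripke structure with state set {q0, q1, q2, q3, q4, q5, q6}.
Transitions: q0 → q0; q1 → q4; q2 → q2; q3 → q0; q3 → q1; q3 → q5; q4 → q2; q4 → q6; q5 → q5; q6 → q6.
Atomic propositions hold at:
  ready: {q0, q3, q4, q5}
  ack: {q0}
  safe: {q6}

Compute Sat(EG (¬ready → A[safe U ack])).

{q0, q3, q5}

Sat(¬ready) = {q1, q2, q6}
A[safe U ack]: least fixpoint, start Z0 = Sat(ack) = {q0}, add states in Sat(safe) with every successor in Z. Already a fixed point.
Sat(A[safe U ack]) = {q0}
Sat(¬ready → A[safe U ack]) = {q0, q3, q4, q5}
EG (¬ready → A[safe U ack]): greatest fixpoint, start Z0 = {q0, q3, q4, q5}, keep only states in Sat with some successor in Z. Z1 = {q0, q3, q5}; fixed.
Sat(EG (¬ready → A[safe U ack])) = {q0, q3, q5}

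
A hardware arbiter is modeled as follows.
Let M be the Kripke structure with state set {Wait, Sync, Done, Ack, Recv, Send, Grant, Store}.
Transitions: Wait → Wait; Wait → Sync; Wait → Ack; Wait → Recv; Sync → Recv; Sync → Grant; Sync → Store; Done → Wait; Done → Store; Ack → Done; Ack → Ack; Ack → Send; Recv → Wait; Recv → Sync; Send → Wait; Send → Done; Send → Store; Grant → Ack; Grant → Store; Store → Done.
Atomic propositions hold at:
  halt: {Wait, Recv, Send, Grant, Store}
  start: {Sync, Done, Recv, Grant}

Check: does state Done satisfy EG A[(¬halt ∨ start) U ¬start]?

Sat(¬halt) = {Sync, Done, Ack}
Sat(¬halt ∨ start) = {Sync, Done, Ack, Recv, Grant}
Sat(¬start) = {Wait, Ack, Send, Store}
A[(¬halt ∨ start) U ¬start]: least fixpoint, start Z0 = Sat(¬start) = {Wait, Ack, Send, Store}, add states in Sat(¬halt ∨ start) with every successor in Z. Z1 = {Wait, Done, Ack, Send, Grant, Store}; fixed.
Sat(A[(¬halt ∨ start) U ¬start]) = {Wait, Done, Ack, Send, Grant, Store}
EG A[(¬halt ∨ start) U ¬start]: greatest fixpoint, start Z0 = {Wait, Done, Ack, Send, Grant, Store}, keep only states in Sat with some successor in Z. Already a fixed point.
Sat(EG A[(¬halt ∨ start) U ¬start]) = {Wait, Done, Ack, Send, Grant, Store}
Done ∈ Sat(EG A[(¬halt ∨ start) U ¬start]) = {Wait, Done, Ack, Send, Grant, Store}, so the formula holds at Done.

Yes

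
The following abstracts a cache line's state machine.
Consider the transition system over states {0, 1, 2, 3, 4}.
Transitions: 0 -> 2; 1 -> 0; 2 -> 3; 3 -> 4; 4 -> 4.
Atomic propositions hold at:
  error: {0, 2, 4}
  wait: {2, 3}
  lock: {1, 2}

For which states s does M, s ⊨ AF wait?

{0, 1, 2, 3}

AF wait: least fixpoint, start Z0 = {2, 3}, add states with every successor in Z. Z1 = {0, 2, 3}; Z2 = {0, 1, 2, 3}; fixed.
Sat(AF wait) = {0, 1, 2, 3}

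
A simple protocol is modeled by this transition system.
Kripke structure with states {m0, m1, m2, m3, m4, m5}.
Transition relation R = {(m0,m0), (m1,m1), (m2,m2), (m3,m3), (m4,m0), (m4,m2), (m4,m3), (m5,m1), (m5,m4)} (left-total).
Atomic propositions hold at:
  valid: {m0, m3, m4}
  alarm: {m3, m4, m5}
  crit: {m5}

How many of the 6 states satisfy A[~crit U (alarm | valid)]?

Sat(~crit) = {m0, m1, m2, m3, m4}
Sat(alarm | valid) = {m0, m3, m4, m5}
A[~crit U (alarm | valid)]: least fixpoint, start Z0 = Sat((alarm | valid)) = {m0, m3, m4, m5}, add states in Sat(~crit) with every successor in Z. Already a fixed point.
Sat(A[~crit U (alarm | valid)]) = {m0, m3, m4, m5}
|Sat(A[~crit U (alarm | valid)])| = |{m0, m3, m4, m5}| = 4.

4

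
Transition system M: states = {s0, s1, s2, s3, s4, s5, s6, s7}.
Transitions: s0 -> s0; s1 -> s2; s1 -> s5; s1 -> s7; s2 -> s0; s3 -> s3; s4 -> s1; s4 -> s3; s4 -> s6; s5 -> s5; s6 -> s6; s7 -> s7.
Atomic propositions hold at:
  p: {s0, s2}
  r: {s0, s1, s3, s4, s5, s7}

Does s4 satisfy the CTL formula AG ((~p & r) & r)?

Sat(~p) = {s1, s3, s4, s5, s6, s7}
Sat(~p & r) = {s1, s3, s4, s5, s7}
Sat((~p & r) & r) = {s1, s3, s4, s5, s7}
AG ((~p & r) & r): greatest fixpoint, start Z0 = {s1, s3, s4, s5, s7}, keep only states in Sat with every successor in Z. Z1 = {s3, s5, s7}; fixed.
Sat(AG ((~p & r) & r)) = {s3, s5, s7}
s4 ∉ Sat(AG ((~p & r) & r)) = {s3, s5, s7}, so the formula does not hold at s4.

No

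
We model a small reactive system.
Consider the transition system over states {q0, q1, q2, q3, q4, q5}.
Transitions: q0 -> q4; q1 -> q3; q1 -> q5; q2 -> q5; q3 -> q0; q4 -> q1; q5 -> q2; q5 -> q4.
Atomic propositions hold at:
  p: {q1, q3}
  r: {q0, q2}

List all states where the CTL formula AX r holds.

{q3}

Sat(AX r) = {s : every successor in {q0, q2}} = {q3}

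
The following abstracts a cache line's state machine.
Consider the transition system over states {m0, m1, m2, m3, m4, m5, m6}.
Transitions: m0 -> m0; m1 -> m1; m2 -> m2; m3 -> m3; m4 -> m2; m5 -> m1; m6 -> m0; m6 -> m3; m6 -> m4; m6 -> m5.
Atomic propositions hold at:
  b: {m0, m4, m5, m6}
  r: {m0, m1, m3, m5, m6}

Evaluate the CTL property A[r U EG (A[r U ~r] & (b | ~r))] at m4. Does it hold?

Yes

Sat(~r) = {m2, m4}
A[r U ~r]: least fixpoint, start Z0 = Sat(~r) = {m2, m4}, add states in Sat(r) with every successor in Z. Already a fixed point.
Sat(A[r U ~r]) = {m2, m4}
Sat(b | ~r) = {m0, m2, m4, m5, m6}
Sat(A[r U ~r] & (b | ~r)) = {m2, m4}
EG (A[r U ~r] & (b | ~r)): greatest fixpoint, start Z0 = {m2, m4}, keep only states in Sat with some successor in Z. Already a fixed point.
Sat(EG (A[r U ~r] & (b | ~r))) = {m2, m4}
A[r U EG (A[r U ~r] & (b | ~r))]: least fixpoint, start Z0 = Sat(EG (A[r U ~r] & (b | ~r))) = {m2, m4}, add states in Sat(r) with every successor in Z. Already a fixed point.
Sat(A[r U EG (A[r U ~r] & (b | ~r))]) = {m2, m4}
m4 ∈ Sat(A[r U EG (A[r U ~r] & (b | ~r))]) = {m2, m4}, so the formula holds at m4.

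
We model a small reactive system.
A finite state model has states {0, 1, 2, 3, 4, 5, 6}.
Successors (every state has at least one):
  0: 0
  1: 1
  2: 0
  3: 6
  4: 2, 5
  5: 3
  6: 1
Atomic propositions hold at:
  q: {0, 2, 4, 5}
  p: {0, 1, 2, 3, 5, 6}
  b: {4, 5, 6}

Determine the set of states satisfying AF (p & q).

{0, 2, 4, 5}

Sat(p & q) = {0, 2, 5}
AF (p & q): least fixpoint, start Z0 = {0, 2, 5}, add states with every successor in Z. Z1 = {0, 2, 4, 5}; fixed.
Sat(AF (p & q)) = {0, 2, 4, 5}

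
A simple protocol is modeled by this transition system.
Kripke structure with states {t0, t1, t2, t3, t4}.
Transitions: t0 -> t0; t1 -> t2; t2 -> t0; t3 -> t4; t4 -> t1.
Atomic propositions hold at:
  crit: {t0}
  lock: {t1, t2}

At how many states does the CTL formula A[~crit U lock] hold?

4

Sat(~crit) = {t1, t2, t3, t4}
A[~crit U lock]: least fixpoint, start Z0 = Sat(lock) = {t1, t2}, add states in Sat(~crit) with every successor in Z. Z1 = {t1, t2, t4}; Z2 = {t1, t2, t3, t4}; fixed.
Sat(A[~crit U lock]) = {t1, t2, t3, t4}
|Sat(A[~crit U lock])| = |{t1, t2, t3, t4}| = 4.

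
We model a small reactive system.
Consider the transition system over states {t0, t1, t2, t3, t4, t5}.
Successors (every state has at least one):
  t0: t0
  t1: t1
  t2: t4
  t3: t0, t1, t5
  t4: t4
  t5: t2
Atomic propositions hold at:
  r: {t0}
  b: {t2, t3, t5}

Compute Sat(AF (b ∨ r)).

{t0, t2, t3, t5}

Sat(b ∨ r) = {t0, t2, t3, t5}
AF (b ∨ r): least fixpoint, start Z0 = {t0, t2, t3, t5}, add states with every successor in Z. Already a fixed point.
Sat(AF (b ∨ r)) = {t0, t2, t3, t5}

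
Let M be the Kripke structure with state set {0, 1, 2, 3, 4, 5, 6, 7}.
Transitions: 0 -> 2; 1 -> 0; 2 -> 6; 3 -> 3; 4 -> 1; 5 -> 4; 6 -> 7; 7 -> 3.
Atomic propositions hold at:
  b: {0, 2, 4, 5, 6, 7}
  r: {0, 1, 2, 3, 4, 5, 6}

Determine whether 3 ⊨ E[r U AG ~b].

Sat(~b) = {1, 3}
AG ~b: greatest fixpoint, start Z0 = {1, 3}, keep only states in Sat with every successor in Z. Z1 = {3}; fixed.
Sat(AG ~b) = {3}
E[r U AG ~b]: least fixpoint, start Z0 = Sat(AG ~b) = {3}, add states in Sat(r) with some successor in Z. Already a fixed point.
Sat(E[r U AG ~b]) = {3}
3 ∈ Sat(E[r U AG ~b]) = {3}, so the formula holds at 3.

Yes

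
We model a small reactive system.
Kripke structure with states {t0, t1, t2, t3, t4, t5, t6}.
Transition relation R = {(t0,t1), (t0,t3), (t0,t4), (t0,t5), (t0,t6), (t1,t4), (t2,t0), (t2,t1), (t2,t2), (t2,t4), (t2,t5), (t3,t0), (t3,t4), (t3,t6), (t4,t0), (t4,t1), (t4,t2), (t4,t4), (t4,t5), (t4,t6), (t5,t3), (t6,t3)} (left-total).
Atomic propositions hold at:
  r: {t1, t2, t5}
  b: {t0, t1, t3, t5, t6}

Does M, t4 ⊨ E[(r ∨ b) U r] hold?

No

Sat(r ∨ b) = {t0, t1, t2, t3, t5, t6}
E[(r ∨ b) U r]: least fixpoint, start Z0 = Sat(r) = {t1, t2, t5}, add states in Sat(r ∨ b) with some successor in Z. Z1 = {t0, t1, t2, t5}; Z2 = {t0, t1, t2, t3, t5}; Z3 = {t0, t1, t2, t3, t5, t6}; fixed.
Sat(E[(r ∨ b) U r]) = {t0, t1, t2, t3, t5, t6}
t4 ∉ Sat(E[(r ∨ b) U r]) = {t0, t1, t2, t3, t5, t6}, so the formula does not hold at t4.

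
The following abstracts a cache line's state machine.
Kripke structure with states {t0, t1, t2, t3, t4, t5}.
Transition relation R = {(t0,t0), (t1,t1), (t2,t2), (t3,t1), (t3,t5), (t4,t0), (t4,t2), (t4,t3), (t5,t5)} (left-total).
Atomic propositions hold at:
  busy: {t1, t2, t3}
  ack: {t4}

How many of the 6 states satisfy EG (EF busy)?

4

EF busy: least fixpoint, start Z0 = {t1, t2, t3}, add states with some successor in Z. Z1 = {t1, t2, t3, t4}; fixed.
Sat(EF busy) = {t1, t2, t3, t4}
EG (EF busy): greatest fixpoint, start Z0 = {t1, t2, t3, t4}, keep only states in Sat with some successor in Z. Already a fixed point.
Sat(EG (EF busy)) = {t1, t2, t3, t4}
|Sat(EG (EF busy))| = |{t1, t2, t3, t4}| = 4.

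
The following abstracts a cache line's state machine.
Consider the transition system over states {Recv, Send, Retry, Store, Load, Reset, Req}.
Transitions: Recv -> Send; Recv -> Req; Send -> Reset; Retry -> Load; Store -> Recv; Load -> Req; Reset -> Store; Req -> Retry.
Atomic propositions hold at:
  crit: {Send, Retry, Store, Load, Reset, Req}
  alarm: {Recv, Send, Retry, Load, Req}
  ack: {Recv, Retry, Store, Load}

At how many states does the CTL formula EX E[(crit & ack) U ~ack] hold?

5

Sat(crit & ack) = {Retry, Store, Load}
Sat(~ack) = {Send, Reset, Req}
E[(crit & ack) U ~ack]: least fixpoint, start Z0 = Sat(~ack) = {Send, Reset, Req}, add states in Sat(crit & ack) with some successor in Z. Z1 = {Send, Load, Reset, Req}; Z2 = {Send, Retry, Load, Reset, Req}; fixed.
Sat(E[(crit & ack) U ~ack]) = {Send, Retry, Load, Reset, Req}
Sat(EX E[(crit & ack) U ~ack]) = {s : some successor in {Send, Retry, Load, Reset, Req}} = {Recv, Send, Retry, Load, Req}
|Sat(EX E[(crit & ack) U ~ack])| = |{Recv, Send, Retry, Load, Req}| = 5.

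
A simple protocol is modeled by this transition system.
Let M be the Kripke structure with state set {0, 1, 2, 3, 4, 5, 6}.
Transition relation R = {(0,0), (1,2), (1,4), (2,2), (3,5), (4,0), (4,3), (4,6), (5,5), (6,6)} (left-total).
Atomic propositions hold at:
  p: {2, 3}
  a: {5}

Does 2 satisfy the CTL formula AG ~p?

No

Sat(~p) = {0, 1, 4, 5, 6}
AG ~p: greatest fixpoint, start Z0 = {0, 1, 4, 5, 6}, keep only states in Sat with every successor in Z. Z1 = {0, 5, 6}; fixed.
Sat(AG ~p) = {0, 5, 6}
2 ∉ Sat(AG ~p) = {0, 5, 6}, so the formula does not hold at 2.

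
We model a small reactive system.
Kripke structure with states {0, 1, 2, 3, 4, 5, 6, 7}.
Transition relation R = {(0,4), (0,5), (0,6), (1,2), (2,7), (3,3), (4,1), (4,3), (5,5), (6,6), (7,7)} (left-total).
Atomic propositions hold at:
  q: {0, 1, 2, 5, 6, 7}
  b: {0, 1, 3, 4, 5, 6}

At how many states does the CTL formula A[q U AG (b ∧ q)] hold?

2

Sat(b ∧ q) = {0, 1, 5, 6}
AG (b ∧ q): greatest fixpoint, start Z0 = {0, 1, 5, 6}, keep only states in Sat with every successor in Z. Z1 = {5, 6}; fixed.
Sat(AG (b ∧ q)) = {5, 6}
A[q U AG (b ∧ q)]: least fixpoint, start Z0 = Sat(AG (b ∧ q)) = {5, 6}, add states in Sat(q) with every successor in Z. Already a fixed point.
Sat(A[q U AG (b ∧ q)]) = {5, 6}
|Sat(A[q U AG (b ∧ q)])| = |{5, 6}| = 2.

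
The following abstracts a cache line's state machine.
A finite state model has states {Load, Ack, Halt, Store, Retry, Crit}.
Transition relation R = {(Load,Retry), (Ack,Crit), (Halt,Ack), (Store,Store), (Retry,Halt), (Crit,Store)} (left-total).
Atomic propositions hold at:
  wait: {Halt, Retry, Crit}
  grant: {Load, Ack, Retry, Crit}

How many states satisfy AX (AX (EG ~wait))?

3

Sat(~wait) = {Load, Ack, Store}
EG ~wait: greatest fixpoint, start Z0 = {Load, Ack, Store}, keep only states in Sat with some successor in Z. Z1 = {Store}; fixed.
Sat(EG ~wait) = {Store}
Sat(AX (EG ~wait)) = {s : every successor in {Store}} = {Store, Crit}
Sat(AX (AX (EG ~wait))) = {s : every successor in {Store, Crit}} = {Ack, Store, Crit}
|Sat(AX (AX (EG ~wait)))| = |{Ack, Store, Crit}| = 3.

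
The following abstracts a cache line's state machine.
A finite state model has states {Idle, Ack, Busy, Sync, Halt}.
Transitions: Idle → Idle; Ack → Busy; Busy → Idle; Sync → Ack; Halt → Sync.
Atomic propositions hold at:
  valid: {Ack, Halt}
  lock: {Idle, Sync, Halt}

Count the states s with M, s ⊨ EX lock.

Sat(EX lock) = {s : some successor in {Idle, Sync, Halt}} = {Idle, Busy, Halt}
|Sat(EX lock)| = |{Idle, Busy, Halt}| = 3.

3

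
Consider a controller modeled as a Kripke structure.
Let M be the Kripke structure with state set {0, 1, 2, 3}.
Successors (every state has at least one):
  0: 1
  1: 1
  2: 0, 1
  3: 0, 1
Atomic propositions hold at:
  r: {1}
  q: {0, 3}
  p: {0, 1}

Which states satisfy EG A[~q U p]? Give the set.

{0, 1, 2}

Sat(~q) = {1, 2}
A[~q U p]: least fixpoint, start Z0 = Sat(p) = {0, 1}, add states in Sat(~q) with every successor in Z. Z1 = {0, 1, 2}; fixed.
Sat(A[~q U p]) = {0, 1, 2}
EG A[~q U p]: greatest fixpoint, start Z0 = {0, 1, 2}, keep only states in Sat with some successor in Z. Already a fixed point.
Sat(EG A[~q U p]) = {0, 1, 2}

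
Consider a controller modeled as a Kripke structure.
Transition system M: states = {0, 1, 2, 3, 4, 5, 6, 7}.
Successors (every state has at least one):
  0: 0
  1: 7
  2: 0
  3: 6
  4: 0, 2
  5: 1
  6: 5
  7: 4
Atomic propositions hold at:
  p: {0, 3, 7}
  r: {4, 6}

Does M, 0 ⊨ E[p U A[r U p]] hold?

A[r U p]: least fixpoint, start Z0 = Sat(p) = {0, 3, 7}, add states in Sat(r) with every successor in Z. Already a fixed point.
Sat(A[r U p]) = {0, 3, 7}
E[p U A[r U p]]: least fixpoint, start Z0 = Sat(A[r U p]) = {0, 3, 7}, add states in Sat(p) with some successor in Z. Already a fixed point.
Sat(E[p U A[r U p]]) = {0, 3, 7}
0 ∈ Sat(E[p U A[r U p]]) = {0, 3, 7}, so the formula holds at 0.

Yes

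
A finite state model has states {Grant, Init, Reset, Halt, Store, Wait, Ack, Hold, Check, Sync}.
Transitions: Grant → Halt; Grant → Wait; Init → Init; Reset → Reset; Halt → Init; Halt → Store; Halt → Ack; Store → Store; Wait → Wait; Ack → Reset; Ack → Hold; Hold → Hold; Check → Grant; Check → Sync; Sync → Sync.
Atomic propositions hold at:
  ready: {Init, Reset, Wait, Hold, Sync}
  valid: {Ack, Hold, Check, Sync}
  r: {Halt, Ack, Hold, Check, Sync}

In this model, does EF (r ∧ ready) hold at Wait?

Sat(r ∧ ready) = {Hold, Sync}
EF (r ∧ ready): least fixpoint, start Z0 = {Hold, Sync}, add states with some successor in Z. Z1 = {Ack, Hold, Check, Sync}; Z2 = {Halt, Ack, Hold, Check, Sync}; Z3 = {Grant, Halt, Ack, Hold, Check, Sync}; fixed.
Sat(EF (r ∧ ready)) = {Grant, Halt, Ack, Hold, Check, Sync}
Wait ∉ Sat(EF (r ∧ ready)) = {Grant, Halt, Ack, Hold, Check, Sync}, so the formula does not hold at Wait.

No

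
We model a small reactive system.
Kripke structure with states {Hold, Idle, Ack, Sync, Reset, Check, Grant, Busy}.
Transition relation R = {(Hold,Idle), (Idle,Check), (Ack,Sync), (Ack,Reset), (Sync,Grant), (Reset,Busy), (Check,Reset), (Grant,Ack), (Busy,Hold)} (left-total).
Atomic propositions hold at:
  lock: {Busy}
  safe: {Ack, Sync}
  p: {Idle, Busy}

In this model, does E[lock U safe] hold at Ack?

E[lock U safe]: least fixpoint, start Z0 = Sat(safe) = {Ack, Sync}, add states in Sat(lock) with some successor in Z. Already a fixed point.
Sat(E[lock U safe]) = {Ack, Sync}
Ack ∈ Sat(E[lock U safe]) = {Ack, Sync}, so the formula holds at Ack.

Yes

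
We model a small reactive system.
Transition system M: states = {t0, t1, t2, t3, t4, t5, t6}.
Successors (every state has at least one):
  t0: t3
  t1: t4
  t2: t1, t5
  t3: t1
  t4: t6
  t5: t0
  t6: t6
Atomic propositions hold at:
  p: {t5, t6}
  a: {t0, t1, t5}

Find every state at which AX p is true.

{t4, t6}

Sat(AX p) = {s : every successor in {t5, t6}} = {t4, t6}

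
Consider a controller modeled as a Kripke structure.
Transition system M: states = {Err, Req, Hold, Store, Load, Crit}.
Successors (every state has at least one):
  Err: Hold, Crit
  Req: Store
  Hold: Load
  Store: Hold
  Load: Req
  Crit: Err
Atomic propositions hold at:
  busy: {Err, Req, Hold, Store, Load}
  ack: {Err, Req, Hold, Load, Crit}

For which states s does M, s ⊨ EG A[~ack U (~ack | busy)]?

{Err, Req, Hold, Store, Load}

Sat(~ack) = {Store}
Sat(~ack | busy) = {Err, Req, Hold, Store, Load}
A[~ack U (~ack | busy)]: least fixpoint, start Z0 = Sat((~ack | busy)) = {Err, Req, Hold, Store, Load}, add states in Sat(~ack) with every successor in Z. Already a fixed point.
Sat(A[~ack U (~ack | busy)]) = {Err, Req, Hold, Store, Load}
EG A[~ack U (~ack | busy)]: greatest fixpoint, start Z0 = {Err, Req, Hold, Store, Load}, keep only states in Sat with some successor in Z. Already a fixed point.
Sat(EG A[~ack U (~ack | busy)]) = {Err, Req, Hold, Store, Load}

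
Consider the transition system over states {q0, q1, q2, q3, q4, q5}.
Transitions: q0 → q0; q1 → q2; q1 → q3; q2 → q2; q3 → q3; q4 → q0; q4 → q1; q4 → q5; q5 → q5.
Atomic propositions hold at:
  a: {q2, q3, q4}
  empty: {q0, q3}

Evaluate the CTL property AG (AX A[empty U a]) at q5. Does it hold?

A[empty U a]: least fixpoint, start Z0 = Sat(a) = {q2, q3, q4}, add states in Sat(empty) with every successor in Z. Already a fixed point.
Sat(A[empty U a]) = {q2, q3, q4}
Sat(AX A[empty U a]) = {s : every successor in {q2, q3, q4}} = {q1, q2, q3}
AG (AX A[empty U a]): greatest fixpoint, start Z0 = {q1, q2, q3}, keep only states in Sat with every successor in Z. Already a fixed point.
Sat(AG (AX A[empty U a])) = {q1, q2, q3}
q5 ∉ Sat(AG (AX A[empty U a])) = {q1, q2, q3}, so the formula does not hold at q5.

No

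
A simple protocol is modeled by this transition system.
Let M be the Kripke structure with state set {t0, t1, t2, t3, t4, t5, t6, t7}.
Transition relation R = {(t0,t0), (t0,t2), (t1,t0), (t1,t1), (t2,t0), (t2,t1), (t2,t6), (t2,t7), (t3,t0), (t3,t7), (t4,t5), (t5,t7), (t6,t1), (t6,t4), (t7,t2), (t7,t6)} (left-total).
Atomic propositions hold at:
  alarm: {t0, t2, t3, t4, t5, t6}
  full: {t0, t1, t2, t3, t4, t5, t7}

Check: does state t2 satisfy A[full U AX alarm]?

No

Sat(AX alarm) = {s : every successor in {t0, t2, t3, t4, t5, t6}} = {t0, t4, t7}
A[full U AX alarm]: least fixpoint, start Z0 = Sat(AX alarm) = {t0, t4, t7}, add states in Sat(full) with every successor in Z. Z1 = {t0, t3, t4, t5, t7}; fixed.
Sat(A[full U AX alarm]) = {t0, t3, t4, t5, t7}
t2 ∉ Sat(A[full U AX alarm]) = {t0, t3, t4, t5, t7}, so the formula does not hold at t2.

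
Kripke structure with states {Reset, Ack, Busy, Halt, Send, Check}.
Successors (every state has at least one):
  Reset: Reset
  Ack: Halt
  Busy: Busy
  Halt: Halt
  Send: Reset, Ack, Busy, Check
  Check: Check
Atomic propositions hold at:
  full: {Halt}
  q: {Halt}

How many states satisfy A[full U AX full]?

Sat(AX full) = {s : every successor in {Halt}} = {Ack, Halt}
A[full U AX full]: least fixpoint, start Z0 = Sat(AX full) = {Ack, Halt}, add states in Sat(full) with every successor in Z. Already a fixed point.
Sat(A[full U AX full]) = {Ack, Halt}
|Sat(A[full U AX full])| = |{Ack, Halt}| = 2.

2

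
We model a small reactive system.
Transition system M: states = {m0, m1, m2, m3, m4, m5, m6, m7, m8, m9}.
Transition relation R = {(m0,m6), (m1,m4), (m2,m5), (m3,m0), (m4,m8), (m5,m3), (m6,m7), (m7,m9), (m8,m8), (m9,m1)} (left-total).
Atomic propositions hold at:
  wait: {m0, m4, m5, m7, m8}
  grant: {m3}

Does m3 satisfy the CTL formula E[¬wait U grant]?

Yes

Sat(¬wait) = {m1, m2, m3, m6, m9}
E[¬wait U grant]: least fixpoint, start Z0 = Sat(grant) = {m3}, add states in Sat(¬wait) with some successor in Z. Already a fixed point.
Sat(E[¬wait U grant]) = {m3}
m3 ∈ Sat(E[¬wait U grant]) = {m3}, so the formula holds at m3.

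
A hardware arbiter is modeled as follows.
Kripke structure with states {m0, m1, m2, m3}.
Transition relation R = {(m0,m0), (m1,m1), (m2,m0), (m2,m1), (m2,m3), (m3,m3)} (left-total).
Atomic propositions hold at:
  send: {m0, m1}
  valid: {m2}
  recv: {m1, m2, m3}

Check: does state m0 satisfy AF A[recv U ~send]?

No

Sat(~send) = {m2, m3}
A[recv U ~send]: least fixpoint, start Z0 = Sat(~send) = {m2, m3}, add states in Sat(recv) with every successor in Z. Already a fixed point.
Sat(A[recv U ~send]) = {m2, m3}
AF A[recv U ~send]: least fixpoint, start Z0 = {m2, m3}, add states with every successor in Z. Already a fixed point.
Sat(AF A[recv U ~send]) = {m2, m3}
m0 ∉ Sat(AF A[recv U ~send]) = {m2, m3}, so the formula does not hold at m0.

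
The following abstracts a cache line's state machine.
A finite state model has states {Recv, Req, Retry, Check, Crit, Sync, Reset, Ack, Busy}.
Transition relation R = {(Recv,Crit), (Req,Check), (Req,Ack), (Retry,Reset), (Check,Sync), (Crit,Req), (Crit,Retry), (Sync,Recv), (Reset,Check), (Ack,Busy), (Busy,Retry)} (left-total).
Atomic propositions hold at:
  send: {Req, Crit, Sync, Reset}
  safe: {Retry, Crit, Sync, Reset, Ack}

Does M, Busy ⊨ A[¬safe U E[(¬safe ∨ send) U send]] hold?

No

Sat(¬safe) = {Recv, Req, Check, Busy}
Sat(¬safe ∨ send) = {Recv, Req, Check, Crit, Sync, Reset, Busy}
E[(¬safe ∨ send) U send]: least fixpoint, start Z0 = Sat(send) = {Req, Crit, Sync, Reset}, add states in Sat(¬safe ∨ send) with some successor in Z. Z1 = {Recv, Req, Check, Crit, Sync, Reset}; fixed.
Sat(E[(¬safe ∨ send) U send]) = {Recv, Req, Check, Crit, Sync, Reset}
A[¬safe U E[(¬safe ∨ send) U send]]: least fixpoint, start Z0 = Sat(E[(¬safe ∨ send) U send]) = {Recv, Req, Check, Crit, Sync, Reset}, add states in Sat(¬safe) with every successor in Z. Already a fixed point.
Sat(A[¬safe U E[(¬safe ∨ send) U send]]) = {Recv, Req, Check, Crit, Sync, Reset}
Busy ∉ Sat(A[¬safe U E[(¬safe ∨ send) U send]]) = {Recv, Req, Check, Crit, Sync, Reset}, so the formula does not hold at Busy.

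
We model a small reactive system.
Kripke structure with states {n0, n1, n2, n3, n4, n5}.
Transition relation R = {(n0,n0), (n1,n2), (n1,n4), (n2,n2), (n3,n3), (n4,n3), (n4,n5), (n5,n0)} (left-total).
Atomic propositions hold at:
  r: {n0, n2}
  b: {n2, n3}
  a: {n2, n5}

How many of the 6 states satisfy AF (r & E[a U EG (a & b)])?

1

Sat(a & b) = {n2}
EG (a & b): greatest fixpoint, start Z0 = {n2}, keep only states in Sat with some successor in Z. Already a fixed point.
Sat(EG (a & b)) = {n2}
E[a U EG (a & b)]: least fixpoint, start Z0 = Sat(EG (a & b)) = {n2}, add states in Sat(a) with some successor in Z. Already a fixed point.
Sat(E[a U EG (a & b)]) = {n2}
Sat(r & E[a U EG (a & b)]) = {n2}
AF (r & E[a U EG (a & b)]): least fixpoint, start Z0 = {n2}, add states with every successor in Z. Already a fixed point.
Sat(AF (r & E[a U EG (a & b)])) = {n2}
|Sat(AF (r & E[a U EG (a & b)]))| = |{n2}| = 1.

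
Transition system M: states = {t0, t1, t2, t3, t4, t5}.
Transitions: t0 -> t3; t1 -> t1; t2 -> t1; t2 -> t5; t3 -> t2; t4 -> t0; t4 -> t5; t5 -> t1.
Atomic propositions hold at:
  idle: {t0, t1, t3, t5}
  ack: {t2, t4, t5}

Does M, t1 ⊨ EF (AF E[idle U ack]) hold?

No

E[idle U ack]: least fixpoint, start Z0 = Sat(ack) = {t2, t4, t5}, add states in Sat(idle) with some successor in Z. Z1 = {t2, t3, t4, t5}; Z2 = {t0, t2, t3, t4, t5}; fixed.
Sat(E[idle U ack]) = {t0, t2, t3, t4, t5}
AF E[idle U ack]: least fixpoint, start Z0 = {t0, t2, t3, t4, t5}, add states with every successor in Z. Already a fixed point.
Sat(AF E[idle U ack]) = {t0, t2, t3, t4, t5}
EF (AF E[idle U ack]): least fixpoint, start Z0 = {t0, t2, t3, t4, t5}, add states with some successor in Z. Already a fixed point.
Sat(EF (AF E[idle U ack])) = {t0, t2, t3, t4, t5}
t1 ∉ Sat(EF (AF E[idle U ack])) = {t0, t2, t3, t4, t5}, so the formula does not hold at t1.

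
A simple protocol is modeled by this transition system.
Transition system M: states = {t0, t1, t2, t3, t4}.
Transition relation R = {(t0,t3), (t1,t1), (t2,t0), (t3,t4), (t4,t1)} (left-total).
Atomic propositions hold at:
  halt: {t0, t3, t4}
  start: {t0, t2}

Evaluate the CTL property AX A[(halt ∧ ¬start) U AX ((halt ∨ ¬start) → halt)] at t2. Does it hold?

Sat(¬start) = {t1, t3, t4}
Sat(halt ∧ ¬start) = {t3, t4}
Sat(halt ∨ ¬start) = {t0, t1, t3, t4}
Sat((halt ∨ ¬start) → halt) = {t0, t2, t3, t4}
Sat(AX ((halt ∨ ¬start) → halt)) = {s : every successor in {t0, t2, t3, t4}} = {t0, t2, t3}
A[(halt ∧ ¬start) U AX ((halt ∨ ¬start) → halt)]: least fixpoint, start Z0 = Sat(AX ((halt ∨ ¬start) → halt)) = {t0, t2, t3}, add states in Sat(halt ∧ ¬start) with every successor in Z. Already a fixed point.
Sat(A[(halt ∧ ¬start) U AX ((halt ∨ ¬start) → halt)]) = {t0, t2, t3}
Sat(AX A[(halt ∧ ¬start) U AX ((halt ∨ ¬start) → halt)]) = {s : every successor in {t0, t2, t3}} = {t0, t2}
t2 ∈ Sat(AX A[(halt ∧ ¬start) U AX ((halt ∨ ¬start) → halt)]) = {t0, t2}, so the formula holds at t2.

Yes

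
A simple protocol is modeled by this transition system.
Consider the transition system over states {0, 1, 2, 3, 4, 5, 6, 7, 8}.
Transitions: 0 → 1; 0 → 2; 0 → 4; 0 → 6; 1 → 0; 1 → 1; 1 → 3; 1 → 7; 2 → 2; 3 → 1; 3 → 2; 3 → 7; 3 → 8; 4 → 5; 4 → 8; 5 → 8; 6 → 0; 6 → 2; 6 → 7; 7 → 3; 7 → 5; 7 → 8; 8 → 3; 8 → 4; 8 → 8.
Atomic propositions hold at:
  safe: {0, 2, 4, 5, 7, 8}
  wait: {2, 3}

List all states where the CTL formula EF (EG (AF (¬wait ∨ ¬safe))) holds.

Sat(¬wait) = {0, 1, 4, 5, 6, 7, 8}
Sat(¬safe) = {1, 3, 6}
Sat(¬wait ∨ ¬safe) = {0, 1, 3, 4, 5, 6, 7, 8}
AF (¬wait ∨ ¬safe): least fixpoint, start Z0 = {0, 1, 3, 4, 5, 6, 7, 8}, add states with every successor in Z. Already a fixed point.
Sat(AF (¬wait ∨ ¬safe)) = {0, 1, 3, 4, 5, 6, 7, 8}
EG (AF (¬wait ∨ ¬safe)): greatest fixpoint, start Z0 = {0, 1, 3, 4, 5, 6, 7, 8}, keep only states in Sat with some successor in Z. Already a fixed point.
Sat(EG (AF (¬wait ∨ ¬safe))) = {0, 1, 3, 4, 5, 6, 7, 8}
EF (EG (AF (¬wait ∨ ¬safe))): least fixpoint, start Z0 = {0, 1, 3, 4, 5, 6, 7, 8}, add states with some successor in Z. Already a fixed point.
Sat(EF (EG (AF (¬wait ∨ ¬safe)))) = {0, 1, 3, 4, 5, 6, 7, 8}

{0, 1, 3, 4, 5, 6, 7, 8}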